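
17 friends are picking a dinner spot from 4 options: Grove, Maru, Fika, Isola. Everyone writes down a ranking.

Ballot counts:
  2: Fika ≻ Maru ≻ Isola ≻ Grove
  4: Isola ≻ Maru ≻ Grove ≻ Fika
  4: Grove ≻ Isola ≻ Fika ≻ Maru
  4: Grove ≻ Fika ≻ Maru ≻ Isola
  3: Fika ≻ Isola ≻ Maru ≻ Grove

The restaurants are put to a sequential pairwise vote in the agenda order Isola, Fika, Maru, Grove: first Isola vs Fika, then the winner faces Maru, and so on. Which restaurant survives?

Round 1: Isola vs Fika — 8–9, Fika advances.
Round 2: Fika vs Maru — 13–4, Fika advances.
Round 3: Fika vs Grove — 5–12, Grove advances.
Grove survives the agenda.

Grove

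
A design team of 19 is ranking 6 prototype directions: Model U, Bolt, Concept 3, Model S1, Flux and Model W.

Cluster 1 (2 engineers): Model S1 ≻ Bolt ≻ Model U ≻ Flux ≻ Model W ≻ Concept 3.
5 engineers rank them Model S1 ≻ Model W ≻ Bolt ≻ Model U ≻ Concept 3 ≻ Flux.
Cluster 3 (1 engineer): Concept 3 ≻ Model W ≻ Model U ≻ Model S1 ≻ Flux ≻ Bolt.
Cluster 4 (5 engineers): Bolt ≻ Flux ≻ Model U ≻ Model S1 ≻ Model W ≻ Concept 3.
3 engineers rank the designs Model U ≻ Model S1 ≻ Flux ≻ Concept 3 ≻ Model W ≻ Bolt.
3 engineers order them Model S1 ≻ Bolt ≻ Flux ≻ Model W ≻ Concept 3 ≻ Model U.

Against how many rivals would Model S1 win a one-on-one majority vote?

5

Model S1 against each rival (19 engineers):
Model S1 vs Model U: Model S1 is ranked higher on 2+5+3 = 10 ballots, Model U on 9. Model S1 wins 10–9.
Model S1 vs Bolt: Model S1 preferred on 2+5+1+3+3 = 14 ballots; Model S1 wins 14–5.
Model S1 vs Concept 3: Model S1 preferred on 2+5+5+3+3 = 18 ballots; Model S1 wins 18–1.
Model S1 vs Flux: Model S1, 14–5.
Model S1 vs Model W: 18 to 1, Model S1.
Model S1 beats Model U, Bolt, Concept 3, Flux, Model W — 5 pairwise wins.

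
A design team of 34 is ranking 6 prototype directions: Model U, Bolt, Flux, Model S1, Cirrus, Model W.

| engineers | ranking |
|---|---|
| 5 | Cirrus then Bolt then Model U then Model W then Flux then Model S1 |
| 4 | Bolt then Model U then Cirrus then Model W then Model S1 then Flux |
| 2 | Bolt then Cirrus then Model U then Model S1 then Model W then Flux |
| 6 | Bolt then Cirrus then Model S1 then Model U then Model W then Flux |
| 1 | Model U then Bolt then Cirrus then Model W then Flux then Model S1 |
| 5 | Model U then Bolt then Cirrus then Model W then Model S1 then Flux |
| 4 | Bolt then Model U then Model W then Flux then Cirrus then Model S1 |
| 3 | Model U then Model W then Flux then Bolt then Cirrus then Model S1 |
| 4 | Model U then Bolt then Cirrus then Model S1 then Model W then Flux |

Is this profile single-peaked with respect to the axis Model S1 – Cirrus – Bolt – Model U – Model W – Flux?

yes

Axis positions: Model S1=1, Cirrus=2, Bolt=3, Model U=4, Model W=5, Flux=6.
Faction 1 (peak Cirrus at position 2): ranking walks positions 2-3-4-5-6-1, expanding outward from the peak — single-peaked.
Faction 2 (peak Bolt at position 3): ranking walks positions 3-4-2-5-1-6, expanding outward from the peak — single-peaked.
Faction 3 (peak Bolt at position 3): ranking walks positions 3-2-4-1-5-6, expanding outward from the peak — single-peaked.
Faction 4 (peak Bolt at position 3): ranking walks positions 3-2-1-4-5-6, expanding outward from the peak — single-peaked.
Faction 5 (peak Model U at position 4): ranking walks positions 4-3-2-5-6-1, expanding outward from the peak — single-peaked.
Faction 6 (peak Model U at position 4): ranking walks positions 4-3-2-5-1-6, expanding outward from the peak — single-peaked.
Faction 7 (peak Bolt at position 3): ranking walks positions 3-4-5-6-2-1, expanding outward from the peak — single-peaked.
Faction 8 (peak Model U at position 4): ranking walks positions 4-5-6-3-2-1, expanding outward from the peak — single-peaked.
Faction 9 (peak Model U at position 4): ranking walks positions 4-3-2-1-5-6, expanding outward from the peak — single-peaked.
Every ranking is single-peaked on this axis.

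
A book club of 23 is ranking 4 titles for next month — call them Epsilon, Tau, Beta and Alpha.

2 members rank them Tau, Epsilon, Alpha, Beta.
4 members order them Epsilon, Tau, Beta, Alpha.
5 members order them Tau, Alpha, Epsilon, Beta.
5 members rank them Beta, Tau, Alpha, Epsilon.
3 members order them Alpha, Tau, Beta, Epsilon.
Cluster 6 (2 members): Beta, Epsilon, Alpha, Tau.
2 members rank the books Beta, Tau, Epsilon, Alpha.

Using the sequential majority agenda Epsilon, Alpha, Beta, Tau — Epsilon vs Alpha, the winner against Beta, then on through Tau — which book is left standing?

Round 1: Epsilon vs Alpha — 10–13, Alpha advances.
Round 2: Alpha vs Beta — 10–13, Beta advances.
Round 3: Beta vs Tau — 9–14, Tau advances.
Tau survives the agenda.

Tau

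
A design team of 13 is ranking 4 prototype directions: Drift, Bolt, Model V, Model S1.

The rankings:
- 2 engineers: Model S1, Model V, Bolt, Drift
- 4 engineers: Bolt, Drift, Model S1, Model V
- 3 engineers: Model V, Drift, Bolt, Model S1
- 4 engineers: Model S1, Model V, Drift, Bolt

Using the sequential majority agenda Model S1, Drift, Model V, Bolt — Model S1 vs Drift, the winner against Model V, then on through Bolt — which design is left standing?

Model V

Round 1: Model S1 vs Drift — 6–7, Drift advances.
Round 2: Drift vs Model V — 4–9, Model V advances.
Round 3: Model V vs Bolt — 9–4, Model V advances.
The agenda winner is Model V.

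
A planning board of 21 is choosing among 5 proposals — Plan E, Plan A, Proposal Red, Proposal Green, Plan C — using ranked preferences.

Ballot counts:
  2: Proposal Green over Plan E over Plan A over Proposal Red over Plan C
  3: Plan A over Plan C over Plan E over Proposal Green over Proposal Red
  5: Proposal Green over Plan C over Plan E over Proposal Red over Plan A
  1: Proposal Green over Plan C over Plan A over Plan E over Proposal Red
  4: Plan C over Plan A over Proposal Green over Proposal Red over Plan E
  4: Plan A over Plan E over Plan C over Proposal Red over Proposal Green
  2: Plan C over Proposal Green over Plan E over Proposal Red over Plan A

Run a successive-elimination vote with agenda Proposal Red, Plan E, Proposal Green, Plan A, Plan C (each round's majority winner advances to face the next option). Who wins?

Plan C

Round 1: Proposal Red vs Plan E — 4–17, Plan E advances.
Round 2: Plan E vs Proposal Green — 7–14, Proposal Green advances.
Round 3: Proposal Green vs Plan A — 10–11, Plan A advances.
Round 4: Plan A vs Plan C — 9–12, Plan C advances.
The agenda winner is Plan C.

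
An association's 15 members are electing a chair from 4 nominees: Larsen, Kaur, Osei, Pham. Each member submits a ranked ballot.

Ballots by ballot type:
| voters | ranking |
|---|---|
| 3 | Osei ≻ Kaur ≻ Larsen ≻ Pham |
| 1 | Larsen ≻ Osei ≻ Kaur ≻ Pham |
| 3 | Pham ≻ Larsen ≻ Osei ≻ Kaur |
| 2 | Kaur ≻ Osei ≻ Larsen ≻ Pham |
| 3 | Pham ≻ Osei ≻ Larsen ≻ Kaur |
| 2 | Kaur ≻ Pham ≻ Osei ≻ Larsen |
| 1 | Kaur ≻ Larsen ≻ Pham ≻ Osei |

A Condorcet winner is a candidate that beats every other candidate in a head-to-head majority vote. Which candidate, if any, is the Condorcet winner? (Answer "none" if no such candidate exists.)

Check each pair by majority over 15 ballots:
Larsen vs Kaur: Larsen is ranked higher on 1+3+3 = 7 ballots, Kaur on 8. Kaur wins 8–7.
Larsen vs Osei: 1+3+1 = 5 for Larsen, 10 for Osei — Osei by 10–5.
Larsen vs Pham: Larsen preferred on 3+1+2+1 = 7 ballots; Pham wins 8–7.
Kaur vs Osei: Kaur is ranked higher on 2+2+1 = 5 ballots, Osei on 10. Osei wins 10–5.
Kaur vs Pham: 9 to 6, Kaur.
Osei vs Pham: 6 to 9, Pham.
No candidate is unbeaten: Larsen loses to Kaur; Kaur loses to Osei; Osei loses to Pham; Pham loses to Kaur. In particular Kaur beats Pham beats Osei beats Kaur is a majority cycle — no Condorcet winner exists.

none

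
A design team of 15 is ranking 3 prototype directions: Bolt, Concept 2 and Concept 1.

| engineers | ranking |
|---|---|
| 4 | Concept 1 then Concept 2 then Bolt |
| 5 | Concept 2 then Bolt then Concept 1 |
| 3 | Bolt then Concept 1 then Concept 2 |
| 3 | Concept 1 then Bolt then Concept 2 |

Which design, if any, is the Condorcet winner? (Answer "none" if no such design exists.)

Pairwise majorities:
Bolt–Concept 2: Concept 2 9–6.
Bolt–Concept 1: Bolt 8–7.
Concept 2–Concept 1: Concept 1 10–5.
Every design loses at least once (Bolt loses to Concept 2; Concept 2 loses to Concept 1; Concept 1 loses to Bolt). The majority relation contains the cycle Bolt → Concept 1 → Concept 2 → Bolt, so there is no Condorcet winner.

none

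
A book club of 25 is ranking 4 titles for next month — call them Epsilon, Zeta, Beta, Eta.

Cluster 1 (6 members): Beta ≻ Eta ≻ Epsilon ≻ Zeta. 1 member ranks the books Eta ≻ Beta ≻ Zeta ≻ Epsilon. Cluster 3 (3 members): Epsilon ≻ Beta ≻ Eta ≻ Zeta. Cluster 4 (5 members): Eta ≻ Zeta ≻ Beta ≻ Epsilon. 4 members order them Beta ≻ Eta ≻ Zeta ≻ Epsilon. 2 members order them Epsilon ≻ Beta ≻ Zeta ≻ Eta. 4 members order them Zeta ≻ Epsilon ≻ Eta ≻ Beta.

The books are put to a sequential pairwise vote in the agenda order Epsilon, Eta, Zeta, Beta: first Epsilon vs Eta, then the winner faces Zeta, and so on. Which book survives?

Round 1: Epsilon vs Eta — 9–16, Eta advances.
Round 2: Eta vs Zeta — 19–6, Eta advances.
Round 3: Eta vs Beta — 10–15, Beta advances.
The agenda winner is Beta.

Beta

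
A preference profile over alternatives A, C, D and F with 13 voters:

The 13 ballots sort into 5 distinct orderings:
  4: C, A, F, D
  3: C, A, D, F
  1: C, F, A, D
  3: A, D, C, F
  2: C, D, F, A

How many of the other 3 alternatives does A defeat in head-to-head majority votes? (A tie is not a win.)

A against each rival (13 voters):
A vs C: A preferred on 3 ballots; C wins 10–3.
A vs D: 4+3+1+3 = 11 for A, 2 for D — A by 11–2.
A vs F: A preferred on 4+3+3 = 10 ballots; A wins 10–3.
A beats D, F; loses to C — 2 pairwise wins.

2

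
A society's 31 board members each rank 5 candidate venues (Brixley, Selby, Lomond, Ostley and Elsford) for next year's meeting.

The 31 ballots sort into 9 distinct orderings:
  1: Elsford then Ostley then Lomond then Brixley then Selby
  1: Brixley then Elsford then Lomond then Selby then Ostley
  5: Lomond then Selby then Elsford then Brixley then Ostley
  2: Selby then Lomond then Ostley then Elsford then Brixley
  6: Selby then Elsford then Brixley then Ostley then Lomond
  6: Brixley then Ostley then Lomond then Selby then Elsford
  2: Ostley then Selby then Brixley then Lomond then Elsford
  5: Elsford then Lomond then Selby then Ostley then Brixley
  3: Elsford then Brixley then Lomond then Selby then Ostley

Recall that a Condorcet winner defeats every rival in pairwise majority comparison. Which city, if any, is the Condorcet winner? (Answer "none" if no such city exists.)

none

Head-to-head results (31 organisers):
Brixley vs Selby: Brixley is ranked higher on 1+1+6+3 = 11 ballots, Selby on 20. Selby wins 20–11.
Brixley vs Lomond: Brixley preferred on 1+6+6+2+3 = 18 ballots; Brixley wins 18–13.
Brixley vs Ostley: Brixley preferred on 1+5+6+6+3 = 21 ballots; Brixley wins 21–10.
Brixley vs Elsford: Brixley is ranked higher on 1+6+2 = 9 ballots, Elsford on 22. Elsford wins 22–9.
Selby vs Lomond: Selby preferred on 2+6+2 = 10 ballots; Lomond wins 21–10.
Selby vs Ostley: 1+5+2+6+5+3 = 22 for Selby, 9 for Ostley — Selby by 22–9.
Selby vs Elsford: 21 to 10, Selby.
Lomond vs Ostley: 16 to 15, Lomond.
Lomond vs Elsford: 15 to 16, Elsford.
Ostley vs Elsford: 2+6+2 = 10 for Ostley, 21 for Elsford — Elsford by 21–10.
Each city drops at least one matchup (Brixley loses to Selby; Selby loses to Lomond; Lomond loses to Brixley; Ostley loses to Brixley; Elsford loses to Selby); the cycle Brixley beats Lomond beats Selby beats Brixley rules out a Condorcet winner.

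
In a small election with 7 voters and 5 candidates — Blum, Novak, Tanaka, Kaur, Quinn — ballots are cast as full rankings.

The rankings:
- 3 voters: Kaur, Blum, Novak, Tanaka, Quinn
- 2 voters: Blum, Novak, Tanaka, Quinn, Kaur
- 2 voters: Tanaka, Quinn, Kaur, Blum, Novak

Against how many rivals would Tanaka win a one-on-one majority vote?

2

Tanaka against each rival (7 voters):
Tanaka vs Blum: 2 to 5, Blum.
Tanaka vs Novak: Novak, 5–2.
Tanaka vs Kaur: 2+2 = 4 for Tanaka, 3 for Kaur — Tanaka by 4–3.
Tanaka vs Quinn: Tanaka, 7–0.
Tanaka beats Kaur, Quinn; loses to Blum, Novak — 2 pairwise wins.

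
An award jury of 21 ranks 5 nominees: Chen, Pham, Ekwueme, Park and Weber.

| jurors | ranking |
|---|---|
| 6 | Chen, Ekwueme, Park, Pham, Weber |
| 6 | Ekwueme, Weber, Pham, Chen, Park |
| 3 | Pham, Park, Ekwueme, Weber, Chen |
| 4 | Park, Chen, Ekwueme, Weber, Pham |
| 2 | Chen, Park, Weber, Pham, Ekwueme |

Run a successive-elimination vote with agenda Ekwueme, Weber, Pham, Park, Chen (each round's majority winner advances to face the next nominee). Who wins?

Round 1: Ekwueme vs Weber — 19–2, Ekwueme advances.
Round 2: Ekwueme vs Pham — 16–5, Ekwueme advances.
Round 3: Ekwueme vs Park — 12–9, Ekwueme advances.
Round 4: Ekwueme vs Chen — 9–12, Chen advances.
Chen survives the agenda.

Chen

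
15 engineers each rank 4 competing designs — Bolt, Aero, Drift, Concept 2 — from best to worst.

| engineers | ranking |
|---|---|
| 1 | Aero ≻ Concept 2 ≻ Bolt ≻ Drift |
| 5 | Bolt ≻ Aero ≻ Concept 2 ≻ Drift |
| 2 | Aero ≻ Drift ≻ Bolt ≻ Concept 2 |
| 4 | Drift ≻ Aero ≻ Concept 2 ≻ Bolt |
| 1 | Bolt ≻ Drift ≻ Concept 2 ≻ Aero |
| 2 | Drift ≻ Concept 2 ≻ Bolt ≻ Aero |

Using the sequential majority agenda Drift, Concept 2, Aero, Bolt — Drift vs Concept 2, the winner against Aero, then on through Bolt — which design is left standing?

Bolt

Round 1: Drift vs Concept 2 — 9–6, Drift advances.
Round 2: Drift vs Aero — 7–8, Aero advances.
Round 3: Aero vs Bolt — 7–8, Bolt advances.
The agenda winner is Bolt.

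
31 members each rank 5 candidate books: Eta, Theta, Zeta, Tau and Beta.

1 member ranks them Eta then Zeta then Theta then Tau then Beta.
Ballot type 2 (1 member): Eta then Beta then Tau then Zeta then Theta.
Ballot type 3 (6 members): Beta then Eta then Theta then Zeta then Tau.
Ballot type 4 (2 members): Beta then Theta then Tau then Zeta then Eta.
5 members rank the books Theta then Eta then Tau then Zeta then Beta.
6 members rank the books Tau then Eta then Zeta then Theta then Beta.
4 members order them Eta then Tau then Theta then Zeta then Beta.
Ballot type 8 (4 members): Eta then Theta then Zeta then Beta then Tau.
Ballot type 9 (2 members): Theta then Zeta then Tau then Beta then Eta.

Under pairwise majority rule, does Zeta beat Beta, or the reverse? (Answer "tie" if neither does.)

Zeta

Ballots ranking Zeta above Beta: 1 + 5 + 6 + 4 + 4 + 2 = 22.
Ballots ranking Beta above Zeta: 31 − 22 = 9.
Zeta wins the head-to-head 22–9.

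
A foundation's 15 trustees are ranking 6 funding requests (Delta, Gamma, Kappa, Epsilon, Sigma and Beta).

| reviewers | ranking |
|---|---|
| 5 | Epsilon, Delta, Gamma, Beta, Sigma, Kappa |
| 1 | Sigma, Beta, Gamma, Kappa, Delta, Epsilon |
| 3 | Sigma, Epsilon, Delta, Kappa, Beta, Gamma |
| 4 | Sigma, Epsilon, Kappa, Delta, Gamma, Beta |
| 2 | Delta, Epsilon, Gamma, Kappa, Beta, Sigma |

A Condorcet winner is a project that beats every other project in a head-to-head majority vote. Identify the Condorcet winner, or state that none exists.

Pairwise majorities:
Delta vs Gamma: Delta, 14–1.
Delta–Kappa: Delta 10–5.
Delta vs Epsilon: Epsilon wins 12–3.
Delta vs Sigma: Sigma, 8–7.
Delta–Beta: Delta 14–1.
Gamma vs Kappa: Gamma, 8–7.
Gamma vs Epsilon: Epsilon wins 14–1.
Gamma vs Sigma: Sigma wins 8–7.
Gamma–Beta: Gamma 11–4.
Kappa vs Epsilon: Epsilon wins 14–1.
Kappa–Sigma: Sigma 13–2.
Kappa vs Beta: Kappa wins 9–6.
Epsilon vs Sigma: Sigma wins 8–7.
Epsilon–Beta: Epsilon 14–1.
Sigma vs Beta: Sigma wins 8–7.
Sigma beats each of Delta, Gamma, Kappa, Epsilon, Beta — Sigma is the Condorcet winner.

Sigma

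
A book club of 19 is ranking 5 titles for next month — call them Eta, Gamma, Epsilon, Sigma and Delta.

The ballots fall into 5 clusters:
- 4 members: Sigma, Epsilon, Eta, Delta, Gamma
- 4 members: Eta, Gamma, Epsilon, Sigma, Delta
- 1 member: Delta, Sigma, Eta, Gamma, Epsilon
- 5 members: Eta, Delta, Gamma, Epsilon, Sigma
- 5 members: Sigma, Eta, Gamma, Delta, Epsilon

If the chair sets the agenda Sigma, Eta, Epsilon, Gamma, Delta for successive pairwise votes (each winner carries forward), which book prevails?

Round 1: Sigma vs Eta — 10–9, Sigma advances.
Round 2: Sigma vs Epsilon — 10–9, Sigma advances.
Round 3: Sigma vs Gamma — 10–9, Sigma advances.
Round 4: Sigma vs Delta — 13–6, Sigma advances.
The agenda winner is Sigma.

Sigma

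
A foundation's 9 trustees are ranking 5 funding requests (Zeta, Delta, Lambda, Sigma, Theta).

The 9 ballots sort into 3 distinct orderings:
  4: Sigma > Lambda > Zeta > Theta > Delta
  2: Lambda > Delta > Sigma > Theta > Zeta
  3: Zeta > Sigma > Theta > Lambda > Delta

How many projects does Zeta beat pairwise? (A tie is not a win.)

2

Zeta against each rival (9 reviewers):
Zeta–Delta: Zeta 7–2.
Zeta vs Lambda: Lambda wins 6–3.
Zeta vs Sigma: Sigma, 6–3.
Zeta vs Theta: 7 to 2, Zeta.
Zeta beats Delta, Theta; loses to Lambda, Sigma — 2 pairwise wins.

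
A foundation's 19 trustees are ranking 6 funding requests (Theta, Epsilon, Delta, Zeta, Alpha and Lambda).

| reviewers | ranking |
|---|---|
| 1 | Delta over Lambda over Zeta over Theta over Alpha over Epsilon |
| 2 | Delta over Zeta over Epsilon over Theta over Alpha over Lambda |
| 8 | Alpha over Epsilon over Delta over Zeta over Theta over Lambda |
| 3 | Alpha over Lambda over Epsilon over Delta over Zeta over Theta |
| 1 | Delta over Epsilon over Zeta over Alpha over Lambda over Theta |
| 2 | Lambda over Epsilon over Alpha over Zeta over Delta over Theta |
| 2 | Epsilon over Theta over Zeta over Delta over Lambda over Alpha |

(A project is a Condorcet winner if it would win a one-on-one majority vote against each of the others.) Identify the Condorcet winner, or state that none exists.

Head-to-head results (19 reviewers):
Theta vs Epsilon: Theta is ranked higher on 1 ballot, Epsilon on 18. Epsilon wins 18–1.
Theta vs Delta: Delta, 17–2.
Theta vs Zeta: Theta preferred on 2 ballots; Zeta wins 17–2.
Theta vs Alpha: Alpha wins 14–5.
Theta vs Lambda: Theta wins 12–7.
Epsilon–Delta: Epsilon 15–4.
Epsilon vs Zeta: Epsilon preferred on 8+3+1+2+2 = 16 ballots; Epsilon wins 16–3.
Epsilon vs Alpha: Alpha, 12–7.
Epsilon vs Lambda: Epsilon preferred on 2+8+1+2 = 13 ballots; Epsilon wins 13–6.
Delta vs Zeta: 1+2+8+3+1 = 15 for Delta, 4 for Zeta — Delta by 15–4.
Delta vs Alpha: Alpha wins 13–6.
Delta vs Lambda: Delta is ranked higher on 1+2+8+1+2 = 14 ballots, Lambda on 5. Delta wins 14–5.
Zeta vs Alpha: 1+2+1+2 = 6 for Zeta, 13 for Alpha — Alpha by 13–6.
Zeta vs Lambda: Zeta wins 13–6.
Alpha–Lambda: Alpha 14–5.
Alpha wins every pairwise contest, so Alpha is the Condorcet winner.

Alpha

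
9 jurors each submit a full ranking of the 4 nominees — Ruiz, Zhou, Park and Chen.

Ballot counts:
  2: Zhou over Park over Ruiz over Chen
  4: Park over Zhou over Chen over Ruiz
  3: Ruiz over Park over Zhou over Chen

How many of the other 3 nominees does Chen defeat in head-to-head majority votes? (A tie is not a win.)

0

Chen against each rival (9 jurors):
Chen vs Ruiz: Chen preferred on 4 ballots; Ruiz wins 5–4.
Chen–Zhou: Zhou 9–0.
Chen vs Park: Chen is ranked higher on 0 ballots, Park on 9. Park wins 9–0.
Chen beats no one; loses to Ruiz, Zhou, Park — 0 pairwise wins.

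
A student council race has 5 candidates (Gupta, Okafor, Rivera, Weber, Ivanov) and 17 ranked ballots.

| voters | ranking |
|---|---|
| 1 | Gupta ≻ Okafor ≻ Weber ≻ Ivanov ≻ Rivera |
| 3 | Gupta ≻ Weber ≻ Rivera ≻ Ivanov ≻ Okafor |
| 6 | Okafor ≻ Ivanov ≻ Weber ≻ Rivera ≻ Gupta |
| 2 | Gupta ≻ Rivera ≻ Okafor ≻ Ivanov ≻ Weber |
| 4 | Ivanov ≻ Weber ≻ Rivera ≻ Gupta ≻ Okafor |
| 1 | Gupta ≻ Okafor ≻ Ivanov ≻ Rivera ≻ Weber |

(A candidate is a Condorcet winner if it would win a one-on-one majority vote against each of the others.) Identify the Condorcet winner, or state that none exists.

none

Head-to-head results (17 voters):
Gupta vs Okafor: Gupta wins 11–6.
Gupta–Rivera: Rivera 10–7.
Gupta vs Weber: Weber wins 10–7.
Gupta vs Ivanov: Ivanov, 10–7.
Okafor vs Rivera: Rivera, 9–8.
Okafor vs Weber: Okafor wins 10–7.
Okafor vs Ivanov: Okafor wins 10–7.
Rivera–Weber: Weber 14–3.
Rivera vs Ivanov: Ivanov wins 12–5.
Weber vs Ivanov: Ivanov wins 13–4.
Every candidate loses at least once (Gupta loses to Rivera; Okafor loses to Gupta; Rivera loses to Weber; Weber loses to Okafor; Ivanov loses to Okafor). The majority relation contains the cycle Gupta beats Okafor beats Weber beats Gupta, so there is no Condorcet winner.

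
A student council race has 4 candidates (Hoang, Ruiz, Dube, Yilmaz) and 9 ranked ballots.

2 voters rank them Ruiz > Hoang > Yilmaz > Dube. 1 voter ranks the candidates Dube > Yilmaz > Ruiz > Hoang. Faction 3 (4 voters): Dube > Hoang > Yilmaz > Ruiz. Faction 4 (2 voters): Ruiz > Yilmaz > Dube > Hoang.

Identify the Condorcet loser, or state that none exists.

Head-to-head results (9 voters):
Hoang–Ruiz: Ruiz 5–4.
Hoang vs Dube: Dube wins 7–2.
Hoang vs Yilmaz: 6 to 3, Hoang.
Ruiz vs Dube: 2+2 = 4 for Ruiz, 5 for Dube — Dube by 5–4.
Ruiz vs Yilmaz: Yilmaz, 5–4.
Dube vs Yilmaz: 1+4 = 5 for Dube, 4 for Yilmaz — Dube by 5–4.
No candidate is winless: Hoang beats Yilmaz; Ruiz beats Hoang; Dube beats Hoang; Yilmaz beats Ruiz. There is no Condorcet loser.

none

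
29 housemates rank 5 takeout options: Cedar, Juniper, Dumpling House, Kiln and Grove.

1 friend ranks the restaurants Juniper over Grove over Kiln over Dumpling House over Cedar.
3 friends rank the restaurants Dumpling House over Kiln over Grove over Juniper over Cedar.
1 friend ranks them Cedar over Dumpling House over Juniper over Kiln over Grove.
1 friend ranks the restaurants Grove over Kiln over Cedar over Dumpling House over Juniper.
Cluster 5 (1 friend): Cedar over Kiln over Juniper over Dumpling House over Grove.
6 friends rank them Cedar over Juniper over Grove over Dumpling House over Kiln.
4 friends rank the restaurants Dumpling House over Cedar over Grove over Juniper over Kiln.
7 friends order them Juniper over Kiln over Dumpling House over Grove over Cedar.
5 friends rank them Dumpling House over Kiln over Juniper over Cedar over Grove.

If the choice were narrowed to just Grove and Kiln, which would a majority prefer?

Kiln

Ballots ranking Grove above Kiln: 1 + 1 + 6 + 4 = 12.
Ballots ranking Kiln above Grove: 29 − 12 = 17.
Kiln wins the head-to-head 17–12.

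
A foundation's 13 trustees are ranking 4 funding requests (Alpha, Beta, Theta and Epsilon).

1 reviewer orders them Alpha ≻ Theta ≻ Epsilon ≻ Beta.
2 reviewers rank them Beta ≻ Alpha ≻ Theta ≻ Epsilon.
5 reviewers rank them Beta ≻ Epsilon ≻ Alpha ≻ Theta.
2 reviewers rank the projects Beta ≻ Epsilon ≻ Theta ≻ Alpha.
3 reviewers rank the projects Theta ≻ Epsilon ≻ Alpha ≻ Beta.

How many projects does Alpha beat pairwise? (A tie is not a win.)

Alpha against each rival (13 reviewers):
Alpha vs Beta: Beta, 9–4.
Alpha vs Theta: 1+2+5 = 8 for Alpha, 5 for Theta — Alpha by 8–5.
Alpha vs Epsilon: 3 to 10, Epsilon.
Alpha beats Theta; loses to Beta, Epsilon — 1 pairwise win.

1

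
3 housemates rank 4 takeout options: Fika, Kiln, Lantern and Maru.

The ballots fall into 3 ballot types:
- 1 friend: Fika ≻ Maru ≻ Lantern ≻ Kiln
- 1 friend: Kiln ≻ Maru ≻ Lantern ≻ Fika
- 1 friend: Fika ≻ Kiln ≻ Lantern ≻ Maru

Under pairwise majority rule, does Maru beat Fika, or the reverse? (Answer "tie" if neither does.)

Fika

Ballots ranking Maru above Fika: 1.
Ballots ranking Fika above Maru: 3 − 1 = 2.
Fika wins the head-to-head 2–1.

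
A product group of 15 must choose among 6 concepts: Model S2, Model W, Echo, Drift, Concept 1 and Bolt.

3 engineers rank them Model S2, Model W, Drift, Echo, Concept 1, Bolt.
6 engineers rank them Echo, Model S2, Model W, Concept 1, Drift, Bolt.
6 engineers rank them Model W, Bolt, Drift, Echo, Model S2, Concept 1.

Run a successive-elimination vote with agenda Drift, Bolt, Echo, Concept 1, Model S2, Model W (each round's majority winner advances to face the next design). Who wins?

Round 1: Drift vs Bolt — 9–6, Drift advances.
Round 2: Drift vs Echo — 9–6, Drift advances.
Round 3: Drift vs Concept 1 — 9–6, Drift advances.
Round 4: Drift vs Model S2 — 6–9, Model S2 advances.
Round 5: Model S2 vs Model W — 9–6, Model S2 advances.
Model S2 survives the agenda.

Model S2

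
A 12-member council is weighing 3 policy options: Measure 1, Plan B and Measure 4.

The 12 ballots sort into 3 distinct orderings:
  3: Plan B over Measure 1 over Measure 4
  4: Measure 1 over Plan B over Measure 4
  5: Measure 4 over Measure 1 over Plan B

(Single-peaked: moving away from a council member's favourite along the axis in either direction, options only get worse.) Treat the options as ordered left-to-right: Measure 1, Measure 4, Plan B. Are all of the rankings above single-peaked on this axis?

no

Axis positions: Measure 1=1, Measure 4=2, Plan B=3.
Ballot type 1: ranking walks positions 3-1-2; Measure 1 is ranked above Measure 4 even though Measure 4 lies between Measure 1 and the peak Plan B on the axis — preferences dip and rise again. Not single-peaked.
Ballot type 2: ranking walks positions 1-3-2; Plan B is ranked above Measure 4 even though Measure 4 lies between Plan B and the peak Measure 1 on the axis — preferences dip and rise again. Not single-peaked.
Ballot type 3 (peak Measure 4 at position 2): ranking walks positions 2-1-3, expanding outward from the peak — single-peaked.
Ballot type 1 violates single-peakedness, so the profile is not single-peaked on this axis.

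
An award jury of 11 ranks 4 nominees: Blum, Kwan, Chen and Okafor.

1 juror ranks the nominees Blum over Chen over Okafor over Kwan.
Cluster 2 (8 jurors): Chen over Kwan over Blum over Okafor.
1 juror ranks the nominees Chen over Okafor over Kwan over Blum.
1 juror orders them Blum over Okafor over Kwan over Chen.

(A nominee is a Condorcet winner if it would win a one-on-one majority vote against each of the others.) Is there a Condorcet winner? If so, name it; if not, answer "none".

Chen

Head-to-head results (11 jurors):
Blum vs Kwan: Blum preferred on 1+1 = 2 ballots; Kwan wins 9–2.
Blum vs Chen: Blum is ranked higher on 1+1 = 2 ballots, Chen on 9. Chen wins 9–2.
Blum vs Okafor: Blum preferred on 1+8+1 = 10 ballots; Blum wins 10–1.
Kwan vs Chen: Kwan is ranked higher on 1 ballot, Chen on 10. Chen wins 10–1.
Kwan vs Okafor: Kwan preferred on 8 ballots; Kwan wins 8–3.
Chen vs Okafor: 10 to 1, Chen.
Chen wins every pairwise contest, so Chen is the Condorcet winner.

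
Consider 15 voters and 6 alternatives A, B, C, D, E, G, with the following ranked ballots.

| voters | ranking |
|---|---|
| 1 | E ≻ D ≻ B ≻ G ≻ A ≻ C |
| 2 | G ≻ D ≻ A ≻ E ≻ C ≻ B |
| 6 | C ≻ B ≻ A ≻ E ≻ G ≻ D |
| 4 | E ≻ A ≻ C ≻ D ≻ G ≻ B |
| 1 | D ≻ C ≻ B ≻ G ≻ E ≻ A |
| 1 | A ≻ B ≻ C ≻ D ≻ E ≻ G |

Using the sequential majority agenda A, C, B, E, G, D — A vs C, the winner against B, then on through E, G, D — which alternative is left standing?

Round 1: A vs C — 8–7, A advances.
Round 2: A vs B — 7–8, B advances.
Round 3: B vs E — 8–7, B advances.
Round 4: B vs G — 9–6, B advances.
Round 5: B vs D — 7–8, D advances.
D survives the agenda.

D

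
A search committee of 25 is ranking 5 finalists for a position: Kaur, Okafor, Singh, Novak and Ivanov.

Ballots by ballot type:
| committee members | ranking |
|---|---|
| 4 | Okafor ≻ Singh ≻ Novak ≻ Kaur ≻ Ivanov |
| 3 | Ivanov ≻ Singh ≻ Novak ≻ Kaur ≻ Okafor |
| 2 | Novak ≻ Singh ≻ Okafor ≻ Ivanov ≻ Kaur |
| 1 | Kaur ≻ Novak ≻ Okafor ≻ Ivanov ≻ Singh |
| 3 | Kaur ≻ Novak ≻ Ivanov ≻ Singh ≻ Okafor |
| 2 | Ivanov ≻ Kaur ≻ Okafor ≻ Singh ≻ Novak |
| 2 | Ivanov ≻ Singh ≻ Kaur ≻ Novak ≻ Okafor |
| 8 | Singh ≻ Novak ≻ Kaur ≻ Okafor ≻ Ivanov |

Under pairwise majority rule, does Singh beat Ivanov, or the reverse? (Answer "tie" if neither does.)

Ballots ranking Singh above Ivanov: 4 + 2 + 8 = 14.
Ballots ranking Ivanov above Singh: 25 − 14 = 11.
Singh wins the head-to-head 14–11.

Singh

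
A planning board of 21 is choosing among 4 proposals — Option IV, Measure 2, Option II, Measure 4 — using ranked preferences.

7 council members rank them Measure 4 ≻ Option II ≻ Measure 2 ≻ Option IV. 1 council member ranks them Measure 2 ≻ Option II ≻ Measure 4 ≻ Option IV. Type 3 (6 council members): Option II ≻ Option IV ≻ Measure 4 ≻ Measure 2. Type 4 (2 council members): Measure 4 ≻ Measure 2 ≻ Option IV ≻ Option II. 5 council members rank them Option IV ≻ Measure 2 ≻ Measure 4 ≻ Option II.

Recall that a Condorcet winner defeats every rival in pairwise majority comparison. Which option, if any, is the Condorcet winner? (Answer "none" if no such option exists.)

Check each pair by majority over 21 ballots:
Option IV vs Measure 2: Option IV, 11–10.
Option IV vs Option II: Option II wins 14–7.
Option IV vs Measure 4: Option IV wins 11–10.
Measure 2 vs Option II: Option II, 13–8.
Measure 2–Measure 4: Measure 4 15–6.
Option II vs Measure 4: Measure 4, 14–7.
No option is unbeaten: Option IV loses to Option II; Measure 2 loses to Option IV; Option II loses to Measure 4; Measure 4 loses to Option IV. In particular Option IV > Measure 4 > Option II > Option IV is a majority cycle — no Condorcet winner exists.

none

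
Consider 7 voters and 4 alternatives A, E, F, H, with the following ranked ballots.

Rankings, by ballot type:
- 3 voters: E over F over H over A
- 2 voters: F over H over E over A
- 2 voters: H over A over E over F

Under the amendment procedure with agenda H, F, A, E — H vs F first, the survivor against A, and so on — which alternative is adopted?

Round 1: H vs F — 2–5, F advances.
Round 2: F vs A — 5–2, F advances.
Round 3: F vs E — 2–5, E advances.
E survives the agenda.

E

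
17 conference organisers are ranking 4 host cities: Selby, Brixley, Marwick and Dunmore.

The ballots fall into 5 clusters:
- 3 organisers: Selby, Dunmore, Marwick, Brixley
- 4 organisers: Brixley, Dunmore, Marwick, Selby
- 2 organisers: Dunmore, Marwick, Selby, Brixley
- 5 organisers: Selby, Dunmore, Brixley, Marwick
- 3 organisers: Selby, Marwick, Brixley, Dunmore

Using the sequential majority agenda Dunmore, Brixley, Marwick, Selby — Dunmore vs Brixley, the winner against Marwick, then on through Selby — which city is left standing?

Round 1: Dunmore vs Brixley — 10–7, Dunmore advances.
Round 2: Dunmore vs Marwick — 14–3, Dunmore advances.
Round 3: Dunmore vs Selby — 6–11, Selby advances.
The agenda winner is Selby.

Selby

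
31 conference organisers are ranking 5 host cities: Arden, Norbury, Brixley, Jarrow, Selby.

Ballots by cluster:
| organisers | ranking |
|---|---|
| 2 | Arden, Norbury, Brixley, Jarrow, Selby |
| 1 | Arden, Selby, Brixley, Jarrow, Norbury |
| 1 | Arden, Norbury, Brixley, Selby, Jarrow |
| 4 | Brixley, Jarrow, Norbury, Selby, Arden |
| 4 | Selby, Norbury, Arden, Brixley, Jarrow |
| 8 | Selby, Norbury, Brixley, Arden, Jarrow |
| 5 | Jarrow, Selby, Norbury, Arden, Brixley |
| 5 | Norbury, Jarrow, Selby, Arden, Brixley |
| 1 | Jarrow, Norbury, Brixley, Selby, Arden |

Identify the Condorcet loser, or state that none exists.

Pairwise majorities:
Arden vs Norbury: Norbury wins 27–4.
Arden vs Brixley: Arden is ranked higher on 2+1+1+4+5+5 = 18 ballots, Brixley on 13. Arden wins 18–13.
Arden–Jarrow: Arden 16–15.
Arden vs Selby: Arden preferred on 2+1+1 = 4 ballots; Selby wins 27–4.
Norbury vs Brixley: Norbury is ranked higher on 26 ballots, Brixley on 5. Norbury wins 26–5.
Norbury vs Jarrow: Norbury is ranked higher on 2+1+4+8+5 = 20 ballots, Jarrow on 11. Norbury wins 20–11.
Norbury vs Selby: Norbury preferred on 2+1+4+5+1 = 13 ballots; Selby wins 18–13.
Brixley vs Jarrow: 2+1+1+4+4+8 = 20 for Brixley, 11 for Jarrow — Brixley by 20–11.
Brixley vs Selby: Brixley is ranked higher on 2+1+4+1 = 8 ballots, Selby on 23. Selby wins 23–8.
Jarrow vs Selby: Jarrow wins 17–14.
No city is winless: Arden beats Brixley; Norbury beats Arden; Brixley beats Jarrow; Jarrow beats Selby; Selby beats Arden. There is no Condorcet loser.

none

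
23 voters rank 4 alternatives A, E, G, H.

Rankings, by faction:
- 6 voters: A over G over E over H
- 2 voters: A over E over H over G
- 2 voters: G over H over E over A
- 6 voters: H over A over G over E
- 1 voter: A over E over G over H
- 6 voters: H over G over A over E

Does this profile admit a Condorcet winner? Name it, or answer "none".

H

Check each pair by majority over 23 ballots:
A vs E: 6+2+6+1+6 = 21 for A, 2 for E — A by 21–2.
A vs G: A, 15–8.
A vs H: A is ranked higher on 6+2+1 = 9 ballots, H on 14. H wins 14–9.
E vs G: E preferred on 2+1 = 3 ballots; G wins 20–3.
E–H: H 14–9.
G vs H: 6+2+1 = 9 for G, 14 for H — H by 14–9.
H wins every pairwise contest, so H is the Condorcet winner.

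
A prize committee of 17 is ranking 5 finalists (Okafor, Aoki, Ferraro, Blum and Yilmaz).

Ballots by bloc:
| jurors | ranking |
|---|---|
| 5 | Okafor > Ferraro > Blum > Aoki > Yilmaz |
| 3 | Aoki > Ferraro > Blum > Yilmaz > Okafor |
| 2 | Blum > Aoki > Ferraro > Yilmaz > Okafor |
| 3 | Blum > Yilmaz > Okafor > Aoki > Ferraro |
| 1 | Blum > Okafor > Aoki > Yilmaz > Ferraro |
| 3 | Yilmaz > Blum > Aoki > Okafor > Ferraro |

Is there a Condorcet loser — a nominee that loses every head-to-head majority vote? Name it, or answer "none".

Head-to-head results (17 jurors):
Okafor vs Aoki: Okafor, 9–8.
Okafor–Ferraro: Okafor 12–5.
Okafor vs Blum: Blum, 12–5.
Okafor–Yilmaz: Yilmaz 11–6.
Aoki vs Ferraro: Aoki wins 12–5.
Aoki vs Blum: Aoki is ranked higher on 3 ballots, Blum on 14. Blum wins 14–3.
Aoki vs Yilmaz: 11 to 6, Aoki.
Ferraro vs Blum: Blum, 9–8.
Ferraro vs Yilmaz: Ferraro preferred on 5+3+2 = 10 ballots; Ferraro wins 10–7.
Blum–Yilmaz: Blum 14–3.
Each nominee has at least one pairwise win (Okafor beats Aoki; Aoki beats Ferraro; Ferraro beats Yilmaz; Blum beats Okafor; Yilmaz beats Okafor) — no Condorcet loser.

none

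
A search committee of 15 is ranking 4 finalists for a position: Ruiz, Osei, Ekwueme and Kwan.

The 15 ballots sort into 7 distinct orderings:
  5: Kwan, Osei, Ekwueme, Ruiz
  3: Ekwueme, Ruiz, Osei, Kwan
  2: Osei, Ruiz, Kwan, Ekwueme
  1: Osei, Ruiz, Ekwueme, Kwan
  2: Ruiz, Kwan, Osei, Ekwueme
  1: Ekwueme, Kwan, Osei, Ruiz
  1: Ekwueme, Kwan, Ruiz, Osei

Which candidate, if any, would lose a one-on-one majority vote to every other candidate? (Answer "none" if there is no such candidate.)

Head-to-head results (15 committee members):
Ruiz vs Osei: Ruiz preferred on 3+2+1 = 6 ballots; Osei wins 9–6.
Ruiz vs Ekwueme: Ekwueme wins 10–5.
Ruiz vs Kwan: 8 to 7, Ruiz.
Osei vs Ekwueme: Osei preferred on 5+2+1+2 = 10 ballots; Osei wins 10–5.
Osei vs Kwan: 6 to 9, Kwan.
Ekwueme vs Kwan: Kwan, 9–6.
Every candidate wins at least one matchup (Ruiz beats Kwan; Osei beats Ruiz; Ekwueme beats Ruiz; Kwan beats Osei), so there is no Condorcet loser.

none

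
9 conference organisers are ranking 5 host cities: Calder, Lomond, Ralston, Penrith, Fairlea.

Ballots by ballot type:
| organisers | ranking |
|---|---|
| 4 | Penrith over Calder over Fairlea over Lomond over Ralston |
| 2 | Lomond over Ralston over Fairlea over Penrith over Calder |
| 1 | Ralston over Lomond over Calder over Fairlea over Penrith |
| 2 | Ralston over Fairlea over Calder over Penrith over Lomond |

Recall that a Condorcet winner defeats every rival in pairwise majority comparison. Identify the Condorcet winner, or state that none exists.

Head-to-head results (9 organisers):
Calder vs Lomond: 4+2 = 6 for Calder, 3 for Lomond — Calder by 6–3.
Calder vs Ralston: 4 for Calder, 5 for Ralston — Ralston by 5–4.
Calder vs Penrith: Calder preferred on 1+2 = 3 ballots; Penrith wins 6–3.
Calder vs Fairlea: Calder is ranked higher on 4+1 = 5 ballots, Fairlea on 4. Calder wins 5–4.
Lomond vs Ralston: Lomond is ranked higher on 4+2 = 6 ballots, Ralston on 3. Lomond wins 6–3.
Lomond vs Penrith: 3 to 6, Penrith.
Lomond vs Fairlea: 3 to 6, Fairlea.
Ralston vs Penrith: 5 to 4, Ralston.
Ralston vs Fairlea: Ralston is ranked higher on 2+1+2 = 5 ballots, Fairlea on 4. Ralston wins 5–4.
Penrith vs Fairlea: 4 to 5, Fairlea.
Every city loses at least once (Calder loses to Ralston; Lomond loses to Calder; Ralston loses to Lomond; Penrith loses to Ralston; Fairlea loses to Calder). The majority relation contains the cycle Calder beats Lomond beats Ralston beats Calder, so there is no Condorcet winner.

none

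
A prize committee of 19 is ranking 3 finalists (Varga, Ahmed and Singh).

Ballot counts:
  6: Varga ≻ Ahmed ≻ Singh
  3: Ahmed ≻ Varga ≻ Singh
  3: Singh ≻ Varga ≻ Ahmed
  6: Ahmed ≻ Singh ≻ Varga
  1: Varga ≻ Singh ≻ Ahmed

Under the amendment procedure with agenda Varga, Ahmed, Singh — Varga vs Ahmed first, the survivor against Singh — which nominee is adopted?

Round 1: Varga vs Ahmed — 10–9, Varga advances.
Round 2: Varga vs Singh — 10–9, Varga advances.
Varga survives the agenda.

Varga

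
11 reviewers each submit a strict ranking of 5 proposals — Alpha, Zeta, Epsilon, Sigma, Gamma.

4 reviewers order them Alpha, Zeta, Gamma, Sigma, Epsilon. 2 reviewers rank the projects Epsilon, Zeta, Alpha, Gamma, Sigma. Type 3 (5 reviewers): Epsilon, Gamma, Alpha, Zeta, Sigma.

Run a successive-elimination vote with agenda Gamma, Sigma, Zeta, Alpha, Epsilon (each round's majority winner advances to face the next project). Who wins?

Epsilon

Round 1: Gamma vs Sigma — 11–0, Gamma advances.
Round 2: Gamma vs Zeta — 5–6, Zeta advances.
Round 3: Zeta vs Alpha — 2–9, Alpha advances.
Round 4: Alpha vs Epsilon — 4–7, Epsilon advances.
Epsilon survives the agenda.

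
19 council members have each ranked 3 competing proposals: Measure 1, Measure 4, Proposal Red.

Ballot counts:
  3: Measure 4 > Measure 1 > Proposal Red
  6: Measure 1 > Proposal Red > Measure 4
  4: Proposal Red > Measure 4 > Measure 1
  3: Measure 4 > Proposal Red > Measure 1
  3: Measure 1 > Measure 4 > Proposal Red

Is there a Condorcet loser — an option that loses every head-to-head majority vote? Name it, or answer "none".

none

Pairwise majorities:
Measure 1 vs Measure 4: Measure 1 preferred on 6+3 = 9 ballots; Measure 4 wins 10–9.
Measure 1 vs Proposal Red: 12 to 7, Measure 1.
Measure 4 vs Proposal Red: Measure 4 preferred on 3+3+3 = 9 ballots; Proposal Red wins 10–9.
Each option has at least one pairwise win (Measure 1 beats Proposal Red; Measure 4 beats Measure 1; Proposal Red beats Measure 4) — no Condorcet loser.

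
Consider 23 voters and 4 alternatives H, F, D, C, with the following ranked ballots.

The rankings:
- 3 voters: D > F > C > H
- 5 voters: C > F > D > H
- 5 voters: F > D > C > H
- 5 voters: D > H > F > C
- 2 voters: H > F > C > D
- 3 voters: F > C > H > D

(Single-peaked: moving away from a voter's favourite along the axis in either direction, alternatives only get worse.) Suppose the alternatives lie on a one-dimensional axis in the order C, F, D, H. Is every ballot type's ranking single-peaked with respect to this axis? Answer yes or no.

no

Axis positions: C=1, F=2, D=3, H=4.
Ballot type 1 (peak D at position 3): ranking walks positions 3-2-1-4, expanding outward from the peak — single-peaked.
Ballot type 2 (peak C at position 1): ranking walks positions 1-2-3-4, expanding outward from the peak — single-peaked.
Ballot type 3 (peak F at position 2): ranking walks positions 2-3-1-4, expanding outward from the peak — single-peaked.
Ballot type 4 (peak D at position 3): ranking walks positions 3-4-2-1, expanding outward from the peak — single-peaked.
Ballot type 5: ranking walks positions 4-2-1-3; F is ranked above D even though D lies between F and the peak H on the axis — preferences dip and rise again. Not single-peaked.
Ballot type 6: ranking walks positions 2-1-4-3; H is ranked above D even though D lies between H and the peak F on the axis — preferences dip and rise again. Not single-peaked.
Ballot type 5 violates single-peakedness, so the profile is not single-peaked on this axis.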